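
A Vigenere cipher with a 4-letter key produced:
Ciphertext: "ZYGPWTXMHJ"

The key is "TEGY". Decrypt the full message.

Step 1: Key 'TEGY' has length 4. Extended key: TEGYTEGYTE
Step 2: Decrypt each position:
  Z(25) - T(19) = 6 = G
  Y(24) - E(4) = 20 = U
  G(6) - G(6) = 0 = A
  P(15) - Y(24) = 17 = R
  W(22) - T(19) = 3 = D
  T(19) - E(4) = 15 = P
  X(23) - G(6) = 17 = R
  M(12) - Y(24) = 14 = O
  H(7) - T(19) = 14 = O
  J(9) - E(4) = 5 = F
Plaintext: GUARDPROOF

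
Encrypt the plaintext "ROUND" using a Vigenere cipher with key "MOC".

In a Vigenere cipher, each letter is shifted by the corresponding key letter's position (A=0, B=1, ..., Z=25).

Step 1: Repeat key to match plaintext length:
  Plaintext: ROUND
  Key:       MOCMO
Step 2: Encrypt each letter:
  R(17) + M(12) = (17+12) mod 26 = 3 = D
  O(14) + O(14) = (14+14) mod 26 = 2 = C
  U(20) + C(2) = (20+2) mod 26 = 22 = W
  N(13) + M(12) = (13+12) mod 26 = 25 = Z
  D(3) + O(14) = (3+14) mod 26 = 17 = R
Ciphertext: DCWZR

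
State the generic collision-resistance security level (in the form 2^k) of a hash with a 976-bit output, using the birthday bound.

Step 1: The birthday paradox gives collision probability ~50% after sqrt(2^n) = 2^(n/2) hashes.
Step 2: For 976-bit output: 2^(976/2) = 2^488.
Step 3: Approximately 2^488 hash computations needed.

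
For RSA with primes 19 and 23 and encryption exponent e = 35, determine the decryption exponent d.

Step 1: n = 19 * 23 = 437.
Step 2: phi(n) = 18 * 22 = 396.
Step 3: Find d such that 35 * d = 1 (mod 396).
Step 4: d = 35^(-1) mod 396 = 215.
Verification: 35 * 215 = 7525 = 19 * 396 + 1.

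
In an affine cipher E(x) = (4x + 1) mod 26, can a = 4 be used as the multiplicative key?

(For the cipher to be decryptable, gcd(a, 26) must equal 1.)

Step 1: Compute gcd(4, 26).
Step 2: gcd(4, 26) = 2.
Since gcd = 2 != 1, 4 shares a common factor with 26, so it cannot be used.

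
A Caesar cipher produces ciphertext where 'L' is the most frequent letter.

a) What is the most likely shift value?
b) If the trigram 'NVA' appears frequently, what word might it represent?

Step 1: In English, 'E' is the most frequent letter (12.7%).
Step 2: The most frequent ciphertext letter is 'L' (position 11).
Step 3: Shift = (11 - 4) mod 26 = 7.
Step 4: Decrypt 'NVA' by shifting back 7:
  N -> G
  V -> O
  A -> T
Step 5: 'NVA' decrypts to 'GOT'.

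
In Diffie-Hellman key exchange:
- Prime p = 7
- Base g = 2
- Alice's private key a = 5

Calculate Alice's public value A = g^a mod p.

Step 1: A = g^a mod p = 2^5 mod 7.
  2^1 mod 7 = 2
  2^2 mod 7 = (2 * 2) mod 7 = 4
  2^3 mod 7 = (4 * 2) mod 7 = 1
  2^4 mod 7 = (1 * 2) mod 7 = 2
  2^5 mod 7 = (2 * 2) mod 7 = 4
Result: A = 4.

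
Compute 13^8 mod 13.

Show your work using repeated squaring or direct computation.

Step 1: Compute 13^8 mod 13 step by step, reducing modulo 13 at each step.
  13^1 mod 13 = 0
  13^2 mod 13 = (0 * 13) mod 13 = 0
  13^3 mod 13 = (0 * 13) mod 13 = 0
  13^4 mod 13 = (0 * 13) mod 13 = 0
  13^5 mod 13 = (0 * 13) mod 13 = 0
  13^6 mod 13 = (0 * 13) mod 13 = 0
  13^7 mod 13 = (0 * 13) mod 13 = 0
  13^8 mod 13 = (0 * 13) mod 13 = 0
Step 2: Result = 0.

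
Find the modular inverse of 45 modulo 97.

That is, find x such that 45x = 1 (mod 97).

Step 1: We need x such that 45 * x = 1 (mod 97).
Step 2: Using the extended Euclidean algorithm or trial:
  45 * 69 = 3105 = 32 * 97 + 1.
Step 3: Since 3105 mod 97 = 1, the inverse is x = 69.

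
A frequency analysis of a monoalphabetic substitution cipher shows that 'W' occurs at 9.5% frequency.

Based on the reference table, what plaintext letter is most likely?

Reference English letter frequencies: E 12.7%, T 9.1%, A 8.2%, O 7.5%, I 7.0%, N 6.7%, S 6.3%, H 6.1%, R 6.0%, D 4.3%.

Step 1: The observed frequency is 9.5%.
Step 2: Compare with English frequencies:
  E: 12.7% (difference: 3.2%)
  T: 9.1% (difference: 0.4%) <-- closest
  A: 8.2% (difference: 1.3%)
  O: 7.5% (difference: 2.0%)
  I: 7.0% (difference: 2.5%)
  N: 6.7% (difference: 2.8%)
  S: 6.3% (difference: 3.2%)
  H: 6.1% (difference: 3.4%)
  R: 6.0% (difference: 3.5%)
  D: 4.3% (difference: 5.2%)
Step 3: 'W' most likely represents 'T' (frequency 9.1%).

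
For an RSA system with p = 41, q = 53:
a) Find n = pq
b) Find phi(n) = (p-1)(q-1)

Step 1: n = p * q = 41 * 53 = 2173.
Step 2: phi(n) = (p-1)(q-1) = 40 * 52 = 2080.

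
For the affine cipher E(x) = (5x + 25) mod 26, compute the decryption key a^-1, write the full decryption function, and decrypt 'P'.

Step 1: Find a^-1, the modular inverse of 5 mod 26.
Step 2: We need 5 * a^-1 = 1 (mod 26).
Step 3: 5 * 21 = 105 = 4 * 26 + 1, so a^-1 = 21.
Step 4: D(y) = 21(y - 25) mod 26.
Step 5: Apply to 'P' (y = 15): D(15) = 21 * (15 - 25) mod 26 = 21 * -10 mod 26 = 24 -> 'Y'.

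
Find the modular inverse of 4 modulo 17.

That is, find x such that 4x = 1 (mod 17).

Step 1: We need x such that 4 * x = 1 (mod 17).
Step 2: Using the extended Euclidean algorithm or trial:
  4 * 13 = 52 = 3 * 17 + 1.
Step 3: Since 52 mod 17 = 1, the inverse is x = 13.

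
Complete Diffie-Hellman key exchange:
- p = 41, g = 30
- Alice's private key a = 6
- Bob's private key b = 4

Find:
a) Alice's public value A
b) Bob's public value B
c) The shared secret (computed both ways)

Step 1: A = g^a mod p = 30^6 mod 41 = 33.
Step 2: B = g^b mod p = 30^4 mod 41 = 4.
Step 3: Alice computes s = B^a mod p = 4^6 mod 41 = 37.
Step 4: Bob computes s = A^b mod p = 33^4 mod 41 = 37.
Both sides agree: shared secret = 37.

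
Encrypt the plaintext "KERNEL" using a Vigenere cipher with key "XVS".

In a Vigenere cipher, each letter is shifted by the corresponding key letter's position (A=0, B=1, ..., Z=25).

Step 1: Repeat key to match plaintext length:
  Plaintext: KERNEL
  Key:       XVSXVS
Step 2: Encrypt each letter:
  K(10) + X(23) = (10+23) mod 26 = 7 = H
  E(4) + V(21) = (4+21) mod 26 = 25 = Z
  R(17) + S(18) = (17+18) mod 26 = 9 = J
  N(13) + X(23) = (13+23) mod 26 = 10 = K
  E(4) + V(21) = (4+21) mod 26 = 25 = Z
  L(11) + S(18) = (11+18) mod 26 = 3 = D
Ciphertext: HZJKZD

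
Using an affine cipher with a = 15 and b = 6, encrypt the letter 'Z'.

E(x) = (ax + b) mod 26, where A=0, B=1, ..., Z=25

Step 1: Convert 'Z' to number: x = 25.
Step 2: E(25) = (15 * 25 + 6) mod 26 = 381 mod 26 = 17.
Step 3: Convert 17 back to letter: R.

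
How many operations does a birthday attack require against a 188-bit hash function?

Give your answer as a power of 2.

Step 1: The birthday paradox gives collision probability ~50% after sqrt(2^n) = 2^(n/2) hashes.
Step 2: For 188-bit output: 2^(188/2) = 2^94.
Step 3: Approximately 2^94 hash computations needed.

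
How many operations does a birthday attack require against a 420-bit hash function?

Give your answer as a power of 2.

Step 1: The birthday paradox gives collision probability ~50% after sqrt(2^n) = 2^(n/2) hashes.
Step 2: For 420-bit output: 2^(420/2) = 2^210.
Step 3: Approximately 2^210 hash computations needed.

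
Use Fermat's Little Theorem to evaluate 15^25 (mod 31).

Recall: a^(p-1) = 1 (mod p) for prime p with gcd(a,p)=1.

Step 1: Since 31 is prime, by Fermat's Little Theorem: 15^30 = 1 (mod 31).
Step 2: Reduce exponent: 25 mod 30 = 25.
Step 3: So 15^25 = 15^25 (mod 31).
Step 4: 15^25 mod 31 = 30.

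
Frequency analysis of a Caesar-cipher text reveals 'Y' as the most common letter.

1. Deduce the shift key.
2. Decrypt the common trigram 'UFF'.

Step 1: In English, 'E' is the most frequent letter (12.7%).
Step 2: The most frequent ciphertext letter is 'Y' (position 24).
Step 3: Shift = (24 - 4) mod 26 = 20.
Step 4: Decrypt 'UFF' by shifting back 20:
  U -> A
  F -> L
  F -> L
Step 5: 'UFF' decrypts to 'ALL'.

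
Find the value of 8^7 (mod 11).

Step 1: Compute 8^7 mod 11 step by step, reducing modulo 11 at each step.
  8^1 mod 11 = 8
  8^2 mod 11 = (8 * 8) mod 11 = 9
  8^3 mod 11 = (9 * 8) mod 11 = 6
  8^4 mod 11 = (6 * 8) mod 11 = 4
  8^5 mod 11 = (4 * 8) mod 11 = 10
  8^6 mod 11 = (10 * 8) mod 11 = 3
  8^7 mod 11 = (3 * 8) mod 11 = 2
Step 2: Result = 2.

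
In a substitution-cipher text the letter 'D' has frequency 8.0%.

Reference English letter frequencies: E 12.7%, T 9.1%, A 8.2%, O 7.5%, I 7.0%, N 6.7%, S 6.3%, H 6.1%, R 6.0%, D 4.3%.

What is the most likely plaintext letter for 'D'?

Step 1: The observed frequency is 8.0%.
Step 2: Compare with English frequencies:
  E: 12.7% (difference: 4.7%)
  T: 9.1% (difference: 1.1%)
  A: 8.2% (difference: 0.2%) <-- closest
  O: 7.5% (difference: 0.5%)
  I: 7.0% (difference: 1.0%)
  N: 6.7% (difference: 1.3%)
  S: 6.3% (difference: 1.7%)
  H: 6.1% (difference: 1.9%)
  R: 6.0% (difference: 2.0%)
  D: 4.3% (difference: 3.7%)
Step 3: 'D' most likely represents 'A' (frequency 8.2%).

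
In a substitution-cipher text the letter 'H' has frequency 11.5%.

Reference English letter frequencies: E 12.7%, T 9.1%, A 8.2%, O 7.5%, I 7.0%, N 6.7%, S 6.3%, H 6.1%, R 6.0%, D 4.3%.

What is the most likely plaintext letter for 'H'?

Step 1: The observed frequency is 11.5%.
Step 2: Compare with English frequencies:
  E: 12.7% (difference: 1.2%) <-- closest
  T: 9.1% (difference: 2.4%)
  A: 8.2% (difference: 3.3%)
  O: 7.5% (difference: 4.0%)
  I: 7.0% (difference: 4.5%)
  N: 6.7% (difference: 4.8%)
  S: 6.3% (difference: 5.2%)
  H: 6.1% (difference: 5.4%)
  R: 6.0% (difference: 5.5%)
  D: 4.3% (difference: 7.2%)
Step 3: 'H' most likely represents 'E' (frequency 12.7%).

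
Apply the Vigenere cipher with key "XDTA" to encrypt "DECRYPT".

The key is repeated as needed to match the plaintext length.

Step 1: Repeat key to match plaintext length:
  Plaintext: DECRYPT
  Key:       XDTAXDT
Step 2: Encrypt each letter:
  D(3) + X(23) = (3+23) mod 26 = 0 = A
  E(4) + D(3) = (4+3) mod 26 = 7 = H
  C(2) + T(19) = (2+19) mod 26 = 21 = V
  R(17) + A(0) = (17+0) mod 26 = 17 = R
  Y(24) + X(23) = (24+23) mod 26 = 21 = V
  P(15) + D(3) = (15+3) mod 26 = 18 = S
  T(19) + T(19) = (19+19) mod 26 = 12 = M
Ciphertext: AHVRVSM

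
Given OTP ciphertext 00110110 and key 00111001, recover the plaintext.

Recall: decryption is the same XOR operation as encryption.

Step 1: XOR ciphertext with key:
  Ciphertext: 00110110
  Key:        00111001
  XOR:        00001111
Step 2: Plaintext = 00001111 = 15 in decimal.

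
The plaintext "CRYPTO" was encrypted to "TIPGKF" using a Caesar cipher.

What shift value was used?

Step 1: Compare first letters: C (position 2) -> T (position 19).
Step 2: Shift = (19 - 2) mod 26 = 17.
The shift value is 17.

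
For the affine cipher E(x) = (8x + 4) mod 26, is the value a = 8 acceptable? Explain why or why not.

Step 1: Compute gcd(8, 26).
Step 2: gcd(8, 26) = 2.
Since gcd = 2 != 1, 8 shares a common factor with 26, so it cannot be used.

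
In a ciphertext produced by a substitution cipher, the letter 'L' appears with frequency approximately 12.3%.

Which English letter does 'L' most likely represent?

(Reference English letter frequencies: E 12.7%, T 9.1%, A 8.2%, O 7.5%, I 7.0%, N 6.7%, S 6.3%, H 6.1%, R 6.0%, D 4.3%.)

Step 1: The observed frequency is 12.3%.
Step 2: Compare with English frequencies:
  E: 12.7% (difference: 0.4%) <-- closest
  T: 9.1% (difference: 3.2%)
  A: 8.2% (difference: 4.1%)
  O: 7.5% (difference: 4.8%)
  I: 7.0% (difference: 5.3%)
  N: 6.7% (difference: 5.6%)
  S: 6.3% (difference: 6.0%)
  H: 6.1% (difference: 6.2%)
  R: 6.0% (difference: 6.3%)
  D: 4.3% (difference: 8.0%)
Step 3: 'L' most likely represents 'E' (frequency 12.7%).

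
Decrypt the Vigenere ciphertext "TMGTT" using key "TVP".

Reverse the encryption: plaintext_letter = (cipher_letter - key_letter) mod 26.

Step 1: Extend key: TVPTV
Step 2: Decrypt each letter (c - k) mod 26:
  T(19) - T(19) = (19-19) mod 26 = 0 = A
  M(12) - V(21) = (12-21) mod 26 = 17 = R
  G(6) - P(15) = (6-15) mod 26 = 17 = R
  T(19) - T(19) = (19-19) mod 26 = 0 = A
  T(19) - V(21) = (19-21) mod 26 = 24 = Y
Plaintext: ARRAY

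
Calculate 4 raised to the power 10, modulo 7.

Step 1: Compute 4^10 mod 7 step by step, reducing modulo 7 at each step.
  4^1 mod 7 = 4
  4^2 mod 7 = (4 * 4) mod 7 = 2
  4^3 mod 7 = (2 * 4) mod 7 = 1
  4^4 mod 7 = (1 * 4) mod 7 = 4
  4^5 mod 7 = (4 * 4) mod 7 = 2
  4^6 mod 7 = (2 * 4) mod 7 = 1
  4^7 mod 7 = (1 * 4) mod 7 = 4
  4^8 mod 7 = (4 * 4) mod 7 = 2
  4^9 mod 7 = (2 * 4) mod 7 = 1
  4^10 mod 7 = (1 * 4) mod 7 = 4
Step 2: Result = 4.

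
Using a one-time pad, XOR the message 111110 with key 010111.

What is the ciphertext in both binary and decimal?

Step 1: Write out the XOR operation bit by bit:
  Message: 111110
  Key:     010111
  XOR:     101001
Step 2: Convert to decimal: 101001 = 41.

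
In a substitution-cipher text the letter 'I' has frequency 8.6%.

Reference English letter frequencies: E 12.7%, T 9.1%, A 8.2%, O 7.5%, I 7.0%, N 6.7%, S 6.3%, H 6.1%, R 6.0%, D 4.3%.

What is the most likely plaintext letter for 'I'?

Step 1: The observed frequency is 8.6%.
Step 2: Compare with English frequencies:
  E: 12.7% (difference: 4.1%)
  T: 9.1% (difference: 0.5%)
  A: 8.2% (difference: 0.4%) <-- closest
  O: 7.5% (difference: 1.1%)
  I: 7.0% (difference: 1.6%)
  N: 6.7% (difference: 1.9%)
  S: 6.3% (difference: 2.3%)
  H: 6.1% (difference: 2.5%)
  R: 6.0% (difference: 2.6%)
  D: 4.3% (difference: 4.3%)
Step 3: 'I' most likely represents 'A' (frequency 8.2%).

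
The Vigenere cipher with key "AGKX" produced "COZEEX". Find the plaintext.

Step 1: Extend key: AGKXAG
Step 2: Decrypt each letter (c - k) mod 26:
  C(2) - A(0) = (2-0) mod 26 = 2 = C
  O(14) - G(6) = (14-6) mod 26 = 8 = I
  Z(25) - K(10) = (25-10) mod 26 = 15 = P
  E(4) - X(23) = (4-23) mod 26 = 7 = H
  E(4) - A(0) = (4-0) mod 26 = 4 = E
  X(23) - G(6) = (23-6) mod 26 = 17 = R
Plaintext: CIPHER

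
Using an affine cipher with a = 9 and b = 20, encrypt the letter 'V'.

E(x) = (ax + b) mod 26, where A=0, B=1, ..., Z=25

Step 1: Convert 'V' to number: x = 21.
Step 2: E(21) = (9 * 21 + 20) mod 26 = 209 mod 26 = 1.
Step 3: Convert 1 back to letter: B.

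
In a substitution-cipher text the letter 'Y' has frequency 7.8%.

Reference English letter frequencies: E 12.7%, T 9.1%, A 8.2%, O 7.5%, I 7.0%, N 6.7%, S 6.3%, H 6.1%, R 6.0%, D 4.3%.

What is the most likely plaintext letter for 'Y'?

Step 1: The observed frequency is 7.8%.
Step 2: Compare with English frequencies:
  E: 12.7% (difference: 4.9%)
  T: 9.1% (difference: 1.3%)
  A: 8.2% (difference: 0.4%)
  O: 7.5% (difference: 0.3%) <-- closest
  I: 7.0% (difference: 0.8%)
  N: 6.7% (difference: 1.1%)
  S: 6.3% (difference: 1.5%)
  H: 6.1% (difference: 1.7%)
  R: 6.0% (difference: 1.8%)
  D: 4.3% (difference: 3.5%)
Step 3: 'Y' most likely represents 'O' (frequency 7.5%).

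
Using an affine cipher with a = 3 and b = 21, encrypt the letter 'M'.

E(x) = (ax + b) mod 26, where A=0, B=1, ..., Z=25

Step 1: Convert 'M' to number: x = 12.
Step 2: E(12) = (3 * 12 + 21) mod 26 = 57 mod 26 = 5.
Step 3: Convert 5 back to letter: F.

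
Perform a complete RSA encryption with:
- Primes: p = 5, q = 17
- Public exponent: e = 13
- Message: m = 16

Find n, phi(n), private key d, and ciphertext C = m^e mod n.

Step 1: n = 5 * 17 = 85.
Step 2: phi(n) = (5-1)(17-1) = 4 * 16 = 64.
Step 3: Find d = 13^(-1) mod 64 = 5.
  Verify: 13 * 5 = 65 = 1 (mod 64).
Step 4: C = 16^13 mod 85 = 16.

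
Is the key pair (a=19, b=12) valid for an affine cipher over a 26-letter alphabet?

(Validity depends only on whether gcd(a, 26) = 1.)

Step 1: Compute gcd(19, 26).
Step 2: gcd(19, 26) = 1.
Since gcd = 1, 19 is coprime with 26, so it is a valid key.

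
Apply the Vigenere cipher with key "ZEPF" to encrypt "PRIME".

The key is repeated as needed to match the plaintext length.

Step 1: Repeat key to match plaintext length:
  Plaintext: PRIME
  Key:       ZEPFZ
Step 2: Encrypt each letter:
  P(15) + Z(25) = (15+25) mod 26 = 14 = O
  R(17) + E(4) = (17+4) mod 26 = 21 = V
  I(8) + P(15) = (8+15) mod 26 = 23 = X
  M(12) + F(5) = (12+5) mod 26 = 17 = R
  E(4) + Z(25) = (4+25) mod 26 = 3 = D
Ciphertext: OVXRD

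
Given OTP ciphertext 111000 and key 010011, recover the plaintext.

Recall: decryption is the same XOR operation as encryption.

Step 1: XOR ciphertext with key:
  Ciphertext: 111000
  Key:        010011
  XOR:        101011
Step 2: Plaintext = 101011 = 43 in decimal.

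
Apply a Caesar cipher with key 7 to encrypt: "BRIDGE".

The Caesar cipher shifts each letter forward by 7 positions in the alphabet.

Step 1: For each letter, shift forward by 7 positions (mod 26).
  B (position 1) -> position (1+7) mod 26 = 8 -> I
  R (position 17) -> position (17+7) mod 26 = 24 -> Y
  I (position 8) -> position (8+7) mod 26 = 15 -> P
  D (position 3) -> position (3+7) mod 26 = 10 -> K
  G (position 6) -> position (6+7) mod 26 = 13 -> N
  E (position 4) -> position (4+7) mod 26 = 11 -> L
Result: IYPKNL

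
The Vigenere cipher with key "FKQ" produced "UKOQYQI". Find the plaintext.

Step 1: Extend key: FKQFKQF
Step 2: Decrypt each letter (c - k) mod 26:
  U(20) - F(5) = (20-5) mod 26 = 15 = P
  K(10) - K(10) = (10-10) mod 26 = 0 = A
  O(14) - Q(16) = (14-16) mod 26 = 24 = Y
  Q(16) - F(5) = (16-5) mod 26 = 11 = L
  Y(24) - K(10) = (24-10) mod 26 = 14 = O
  Q(16) - Q(16) = (16-16) mod 26 = 0 = A
  I(8) - F(5) = (8-5) mod 26 = 3 = D
Plaintext: PAYLOAD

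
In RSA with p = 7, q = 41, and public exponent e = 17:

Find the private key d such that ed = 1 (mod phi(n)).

Step 1: n = 7 * 41 = 287.
Step 2: phi(n) = 6 * 40 = 240.
Step 3: Find d such that 17 * d = 1 (mod 240).
Step 4: d = 17^(-1) mod 240 = 113.
Verification: 17 * 113 = 1921 = 8 * 240 + 1.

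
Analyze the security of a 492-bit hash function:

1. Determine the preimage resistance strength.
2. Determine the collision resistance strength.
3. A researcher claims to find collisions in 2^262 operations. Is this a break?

Step 1: Preimage resistance requires brute-force of 2^492 operations.
Step 2: Collision resistance (birthday bound) = 2^(492/2) = 2^246.
Step 3: The claimed attack costs 2^262 operations.
Step 4: Since 2^262 >= 2^246, the claimed attack is no faster than the generic birthday attack, so this does not break collision resistance.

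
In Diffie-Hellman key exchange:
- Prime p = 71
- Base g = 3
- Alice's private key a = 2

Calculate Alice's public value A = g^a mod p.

Step 1: A = g^a mod p = 3^2 mod 71.
  3^1 mod 71 = 3
  3^2 mod 71 = (3 * 3) mod 71 = 9
Result: A = 9.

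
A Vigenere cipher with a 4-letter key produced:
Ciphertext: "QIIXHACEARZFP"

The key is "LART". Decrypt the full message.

Step 1: Key 'LART' has length 4. Extended key: LARTLARTLARTL
Step 2: Decrypt each position:
  Q(16) - L(11) = 5 = F
  I(8) - A(0) = 8 = I
  I(8) - R(17) = 17 = R
  X(23) - T(19) = 4 = E
  H(7) - L(11) = 22 = W
  A(0) - A(0) = 0 = A
  C(2) - R(17) = 11 = L
  E(4) - T(19) = 11 = L
  A(0) - L(11) = 15 = P
  R(17) - A(0) = 17 = R
  Z(25) - R(17) = 8 = I
  F(5) - T(19) = 12 = M
  P(15) - L(11) = 4 = E
Plaintext: FIREWALLPRIME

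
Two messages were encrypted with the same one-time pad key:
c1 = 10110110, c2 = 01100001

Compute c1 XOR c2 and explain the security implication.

Step 1: c1 XOR c2 = (m1 XOR k) XOR (m2 XOR k).
Step 2: By XOR associativity/commutativity: = m1 XOR m2 XOR k XOR k = m1 XOR m2.
Step 3: 10110110 XOR 01100001 = 11010111 = 215.
Step 4: The key cancels out! An attacker learns m1 XOR m2 = 215, revealing the relationship between plaintexts.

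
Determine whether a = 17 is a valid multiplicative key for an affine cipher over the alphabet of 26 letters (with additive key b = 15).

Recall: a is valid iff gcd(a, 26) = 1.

Step 1: Compute gcd(17, 26).
Step 2: gcd(17, 26) = 1.
Since gcd = 1, 17 is coprime with 26, so it is a valid key.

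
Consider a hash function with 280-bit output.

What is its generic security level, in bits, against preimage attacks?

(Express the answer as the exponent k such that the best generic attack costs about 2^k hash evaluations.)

Step 1: The hash has a 280-bit output.
Step 2: Preimage resistance means: given a digest h(x), it should be infeasible to find any input that hashes to it.
With a 280-bit output there are 2^280 possible digests, so a generic brute-force preimage search costs about 2^280 evaluations.
Step 3: Security level = 280 bits.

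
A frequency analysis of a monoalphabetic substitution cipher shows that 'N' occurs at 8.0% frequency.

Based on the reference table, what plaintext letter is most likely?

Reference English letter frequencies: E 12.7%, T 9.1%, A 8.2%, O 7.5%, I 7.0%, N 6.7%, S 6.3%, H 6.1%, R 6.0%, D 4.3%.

Step 1: The observed frequency is 8.0%.
Step 2: Compare with English frequencies:
  E: 12.7% (difference: 4.7%)
  T: 9.1% (difference: 1.1%)
  A: 8.2% (difference: 0.2%) <-- closest
  O: 7.5% (difference: 0.5%)
  I: 7.0% (difference: 1.0%)
  N: 6.7% (difference: 1.3%)
  S: 6.3% (difference: 1.7%)
  H: 6.1% (difference: 1.9%)
  R: 6.0% (difference: 2.0%)
  D: 4.3% (difference: 3.7%)
Step 3: 'N' most likely represents 'A' (frequency 8.2%).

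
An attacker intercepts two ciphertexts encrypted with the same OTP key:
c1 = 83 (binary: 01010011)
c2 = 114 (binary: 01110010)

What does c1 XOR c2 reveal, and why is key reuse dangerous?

Step 1: c1 XOR c2 = (m1 XOR k) XOR (m2 XOR k).
Step 2: By XOR associativity/commutativity: = m1 XOR m2 XOR k XOR k = m1 XOR m2.
Step 3: 01010011 XOR 01110010 = 00100001 = 33.
Step 4: The key cancels out! An attacker learns m1 XOR m2 = 33, revealing the relationship between plaintexts.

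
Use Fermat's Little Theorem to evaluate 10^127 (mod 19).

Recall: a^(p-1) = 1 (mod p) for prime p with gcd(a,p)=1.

Step 1: Since 19 is prime, by Fermat's Little Theorem: 10^18 = 1 (mod 19).
Step 2: Reduce exponent: 127 mod 18 = 1.
Step 3: So 10^127 = 10^1 (mod 19).
Step 4: 10^1 mod 19 = 10.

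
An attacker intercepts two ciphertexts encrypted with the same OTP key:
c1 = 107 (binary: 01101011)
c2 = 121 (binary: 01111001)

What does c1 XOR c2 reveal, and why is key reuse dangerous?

Step 1: c1 XOR c2 = (m1 XOR k) XOR (m2 XOR k).
Step 2: By XOR associativity/commutativity: = m1 XOR m2 XOR k XOR k = m1 XOR m2.
Step 3: 01101011 XOR 01111001 = 00010010 = 18.
Step 4: The key cancels out! An attacker learns m1 XOR m2 = 18, revealing the relationship between plaintexts.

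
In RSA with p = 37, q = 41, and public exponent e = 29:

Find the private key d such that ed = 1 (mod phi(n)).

Step 1: n = 37 * 41 = 1517.
Step 2: phi(n) = 36 * 40 = 1440.
Step 3: Find d such that 29 * d = 1 (mod 1440).
Step 4: d = 29^(-1) mod 1440 = 149.
Verification: 29 * 149 = 4321 = 3 * 1440 + 1.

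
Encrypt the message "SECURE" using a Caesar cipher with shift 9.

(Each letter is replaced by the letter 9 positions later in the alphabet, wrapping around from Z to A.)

Step 1: For each letter, shift forward by 9 positions (mod 26).
  S (position 18) -> position (18+9) mod 26 = 1 -> B
  E (position 4) -> position (4+9) mod 26 = 13 -> N
  C (position 2) -> position (2+9) mod 26 = 11 -> L
  U (position 20) -> position (20+9) mod 26 = 3 -> D
  R (position 17) -> position (17+9) mod 26 = 0 -> A
  E (position 4) -> position (4+9) mod 26 = 13 -> N
Result: BNLDAN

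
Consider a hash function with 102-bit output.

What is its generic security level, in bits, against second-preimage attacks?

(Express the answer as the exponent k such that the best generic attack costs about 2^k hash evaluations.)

Step 1: The hash has a 102-bit output.
Step 2: Second-preimage resistance means: given a specific input x, it should be infeasible to find a different y with h(y) = h(x).
With a 102-bit output, a generic search for a second preimage costs about 2^102 evaluations (each trial matches the fixed target with probability 2^-102).
Step 3: Security level = 102 bits.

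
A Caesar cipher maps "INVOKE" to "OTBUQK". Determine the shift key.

Step 1: Compare first letters: I (position 8) -> O (position 14).
Step 2: Shift = (14 - 8) mod 26 = 6.
The shift value is 6.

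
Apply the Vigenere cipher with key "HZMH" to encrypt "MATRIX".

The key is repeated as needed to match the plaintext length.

Step 1: Repeat key to match plaintext length:
  Plaintext: MATRIX
  Key:       HZMHHZ
Step 2: Encrypt each letter:
  M(12) + H(7) = (12+7) mod 26 = 19 = T
  A(0) + Z(25) = (0+25) mod 26 = 25 = Z
  T(19) + M(12) = (19+12) mod 26 = 5 = F
  R(17) + H(7) = (17+7) mod 26 = 24 = Y
  I(8) + H(7) = (8+7) mod 26 = 15 = P
  X(23) + Z(25) = (23+25) mod 26 = 22 = W
Ciphertext: TZFYPW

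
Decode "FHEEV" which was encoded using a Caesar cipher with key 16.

Step 1: Reverse the shift by subtracting 16 from each letter position.
  F (position 5) -> position (5-16) mod 26 = 15 -> P
  H (position 7) -> position (7-16) mod 26 = 17 -> R
  E (position 4) -> position (4-16) mod 26 = 14 -> O
  E (position 4) -> position (4-16) mod 26 = 14 -> O
  V (position 21) -> position (21-16) mod 26 = 5 -> F
Decrypted message: PROOF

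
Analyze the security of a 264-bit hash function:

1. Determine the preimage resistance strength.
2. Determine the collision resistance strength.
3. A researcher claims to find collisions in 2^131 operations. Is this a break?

Step 1: Preimage resistance requires brute-force of 2^264 operations.
Step 2: Collision resistance (birthday bound) = 2^(264/2) = 2^132.
Step 3: The claimed attack costs 2^131 operations.
Step 4: Since 2^131 < 2^132, the claimed attack beats the generic birthday bound, so collision resistance is broken.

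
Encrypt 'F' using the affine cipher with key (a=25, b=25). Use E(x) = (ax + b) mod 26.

Step 1: Convert 'F' to number: x = 5.
Step 2: E(5) = (25 * 5 + 25) mod 26 = 150 mod 26 = 20.
Step 3: Convert 20 back to letter: U.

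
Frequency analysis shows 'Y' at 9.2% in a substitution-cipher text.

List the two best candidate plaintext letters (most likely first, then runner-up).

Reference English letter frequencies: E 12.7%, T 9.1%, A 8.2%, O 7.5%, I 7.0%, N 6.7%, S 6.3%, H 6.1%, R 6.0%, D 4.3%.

Step 1: Observed frequency of 'Y' is 9.2%.
Step 2: Compute distances to each reference frequency and sort:
  T (9.1%): difference = 0.1% <-- BEST
  A (8.2%): difference = 1.0% <-- RUNNER-UP
  O (7.5%): difference = 1.7%
  I (7.0%): difference = 2.2%
  N (6.7%): difference = 2.5%
Step 3: Most likely is 'T' (9.1%, diff 0.1%); second most likely is 'A' (8.2%, diff 1.0%).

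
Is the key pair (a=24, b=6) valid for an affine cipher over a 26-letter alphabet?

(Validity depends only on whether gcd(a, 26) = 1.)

Step 1: Compute gcd(24, 26).
Step 2: gcd(24, 26) = 2.
Since gcd = 2 != 1, 24 shares a common factor with 26, so it cannot be used.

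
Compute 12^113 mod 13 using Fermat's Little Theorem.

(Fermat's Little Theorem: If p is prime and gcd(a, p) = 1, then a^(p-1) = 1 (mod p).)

Step 1: Since 13 is prime, by Fermat's Little Theorem: 12^12 = 1 (mod 13).
Step 2: Reduce exponent: 113 mod 12 = 5.
Step 3: So 12^113 = 12^5 (mod 13).
Step 4: 12^5 mod 13 = 12.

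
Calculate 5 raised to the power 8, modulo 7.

Step 1: Compute 5^8 mod 7 step by step, reducing modulo 7 at each step.
  5^1 mod 7 = 5
  5^2 mod 7 = (5 * 5) mod 7 = 4
  5^3 mod 7 = (4 * 5) mod 7 = 6
  5^4 mod 7 = (6 * 5) mod 7 = 2
  5^5 mod 7 = (2 * 5) mod 7 = 3
  5^6 mod 7 = (3 * 5) mod 7 = 1
  5^7 mod 7 = (1 * 5) mod 7 = 5
  5^8 mod 7 = (5 * 5) mod 7 = 4
Step 2: Result = 4.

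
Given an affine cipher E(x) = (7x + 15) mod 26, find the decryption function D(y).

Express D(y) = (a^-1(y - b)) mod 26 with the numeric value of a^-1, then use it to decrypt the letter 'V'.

Step 1: Find a^-1, the modular inverse of 7 mod 26.
Step 2: We need 7 * a^-1 = 1 (mod 26).
Step 3: 7 * 15 = 105 = 4 * 26 + 1, so a^-1 = 15.
Step 4: D(y) = 15(y - 15) mod 26.
Step 5: Apply to 'V' (y = 21): D(21) = 15 * (21 - 15) mod 26 = 15 * 6 mod 26 = 12 -> 'M'.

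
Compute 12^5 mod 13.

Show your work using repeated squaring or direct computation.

Step 1: Compute 12^5 mod 13 step by step, reducing modulo 13 at each step.
  12^1 mod 13 = 12
  12^2 mod 13 = (12 * 12) mod 13 = 1
  12^3 mod 13 = (1 * 12) mod 13 = 12
  12^4 mod 13 = (12 * 12) mod 13 = 1
  12^5 mod 13 = (1 * 12) mod 13 = 12
Step 2: Result = 12.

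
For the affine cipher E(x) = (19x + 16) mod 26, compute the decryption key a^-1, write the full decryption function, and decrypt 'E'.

Step 1: Find a^-1, the modular inverse of 19 mod 26.
Step 2: We need 19 * a^-1 = 1 (mod 26).
Step 3: 19 * 11 = 209 = 8 * 26 + 1, so a^-1 = 11.
Step 4: D(y) = 11(y - 16) mod 26.
Step 5: Apply to 'E' (y = 4): D(4) = 11 * (4 - 16) mod 26 = 11 * -12 mod 26 = 24 -> 'Y'.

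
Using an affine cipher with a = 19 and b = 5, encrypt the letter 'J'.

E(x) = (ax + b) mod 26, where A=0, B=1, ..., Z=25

Step 1: Convert 'J' to number: x = 9.
Step 2: E(9) = (19 * 9 + 5) mod 26 = 176 mod 26 = 20.
Step 3: Convert 20 back to letter: U.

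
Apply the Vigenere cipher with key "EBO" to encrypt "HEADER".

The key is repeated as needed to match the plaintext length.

Step 1: Repeat key to match plaintext length:
  Plaintext: HEADER
  Key:       EBOEBO
Step 2: Encrypt each letter:
  H(7) + E(4) = (7+4) mod 26 = 11 = L
  E(4) + B(1) = (4+1) mod 26 = 5 = F
  A(0) + O(14) = (0+14) mod 26 = 14 = O
  D(3) + E(4) = (3+4) mod 26 = 7 = H
  E(4) + B(1) = (4+1) mod 26 = 5 = F
  R(17) + O(14) = (17+14) mod 26 = 5 = F
Ciphertext: LFOHFF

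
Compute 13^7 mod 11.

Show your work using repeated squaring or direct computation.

Step 1: Compute 13^7 mod 11 step by step, reducing modulo 11 at each step.
  13^1 mod 11 = 2
  13^2 mod 11 = (2 * 13) mod 11 = 4
  13^3 mod 11 = (4 * 13) mod 11 = 8
  13^4 mod 11 = (8 * 13) mod 11 = 5
  13^5 mod 11 = (5 * 13) mod 11 = 10
  13^6 mod 11 = (10 * 13) mod 11 = 9
  13^7 mod 11 = (9 * 13) mod 11 = 7
Step 2: Result = 7.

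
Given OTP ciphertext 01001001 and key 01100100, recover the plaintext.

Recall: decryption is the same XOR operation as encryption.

Step 1: XOR ciphertext with key:
  Ciphertext: 01001001
  Key:        01100100
  XOR:        00101101
Step 2: Plaintext = 00101101 = 45 in decimal.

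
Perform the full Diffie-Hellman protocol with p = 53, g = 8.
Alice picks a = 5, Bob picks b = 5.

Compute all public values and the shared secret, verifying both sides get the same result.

Step 1: A = g^a mod p = 8^5 mod 53 = 14.
Step 2: B = g^b mod p = 8^5 mod 53 = 14.
Step 3: Alice computes s = B^a mod p = 14^5 mod 53 = 33.
Step 4: Bob computes s = A^b mod p = 14^5 mod 53 = 33.
Both sides agree: shared secret = 33.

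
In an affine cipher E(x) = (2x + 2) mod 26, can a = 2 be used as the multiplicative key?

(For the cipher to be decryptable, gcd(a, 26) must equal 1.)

Step 1: Compute gcd(2, 26).
Step 2: gcd(2, 26) = 2.
Since gcd = 2 != 1, 2 shares a common factor with 26, so it cannot be used.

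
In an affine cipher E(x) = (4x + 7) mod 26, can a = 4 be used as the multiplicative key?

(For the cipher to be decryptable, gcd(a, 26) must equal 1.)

Step 1: Compute gcd(4, 26).
Step 2: gcd(4, 26) = 2.
Since gcd = 2 != 1, 4 shares a common factor with 26, so it cannot be used.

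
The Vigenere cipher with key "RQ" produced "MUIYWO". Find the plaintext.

Step 1: Extend key: RQRQRQ
Step 2: Decrypt each letter (c - k) mod 26:
  M(12) - R(17) = (12-17) mod 26 = 21 = V
  U(20) - Q(16) = (20-16) mod 26 = 4 = E
  I(8) - R(17) = (8-17) mod 26 = 17 = R
  Y(24) - Q(16) = (24-16) mod 26 = 8 = I
  W(22) - R(17) = (22-17) mod 26 = 5 = F
  O(14) - Q(16) = (14-16) mod 26 = 24 = Y
Plaintext: VERIFY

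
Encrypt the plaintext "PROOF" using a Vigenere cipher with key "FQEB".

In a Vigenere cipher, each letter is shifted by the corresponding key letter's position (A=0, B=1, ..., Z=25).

Step 1: Repeat key to match plaintext length:
  Plaintext: PROOF
  Key:       FQEBF
Step 2: Encrypt each letter:
  P(15) + F(5) = (15+5) mod 26 = 20 = U
  R(17) + Q(16) = (17+16) mod 26 = 7 = H
  O(14) + E(4) = (14+4) mod 26 = 18 = S
  O(14) + B(1) = (14+1) mod 26 = 15 = P
  F(5) + F(5) = (5+5) mod 26 = 10 = K
Ciphertext: UHSPK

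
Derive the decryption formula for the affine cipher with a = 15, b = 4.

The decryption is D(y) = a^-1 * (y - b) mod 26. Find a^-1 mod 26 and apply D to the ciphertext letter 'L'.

Step 1: Find a^-1, the modular inverse of 15 mod 26.
Step 2: We need 15 * a^-1 = 1 (mod 26).
Step 3: 15 * 7 = 105 = 4 * 26 + 1, so a^-1 = 7.
Step 4: D(y) = 7(y - 4) mod 26.
Step 5: Apply to 'L' (y = 11): D(11) = 7 * (11 - 4) mod 26 = 7 * 7 mod 26 = 23 -> 'X'.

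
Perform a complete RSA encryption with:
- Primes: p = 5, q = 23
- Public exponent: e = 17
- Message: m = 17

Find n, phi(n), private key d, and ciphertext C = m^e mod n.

Step 1: n = 5 * 23 = 115.
Step 2: phi(n) = (5-1)(23-1) = 4 * 22 = 88.
Step 3: Find d = 17^(-1) mod 88 = 57.
  Verify: 17 * 57 = 969 = 1 (mod 88).
Step 4: C = 17^17 mod 115 = 57.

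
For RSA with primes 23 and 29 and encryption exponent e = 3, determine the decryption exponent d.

Step 1: n = 23 * 29 = 667.
Step 2: phi(n) = 22 * 28 = 616.
Step 3: Find d such that 3 * d = 1 (mod 616).
Step 4: d = 3^(-1) mod 616 = 411.
Verification: 3 * 411 = 1233 = 2 * 616 + 1.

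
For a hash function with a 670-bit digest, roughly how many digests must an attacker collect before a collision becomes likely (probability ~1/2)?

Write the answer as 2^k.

Step 1: The birthday paradox gives collision probability ~50% after sqrt(2^n) = 2^(n/2) hashes.
Step 2: For 670-bit output: 2^(670/2) = 2^335.
Step 3: Approximately 2^335 hash computations needed.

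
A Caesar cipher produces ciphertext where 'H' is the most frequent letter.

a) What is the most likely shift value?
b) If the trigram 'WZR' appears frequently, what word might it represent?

Step 1: In English, 'E' is the most frequent letter (12.7%).
Step 2: The most frequent ciphertext letter is 'H' (position 7).
Step 3: Shift = (7 - 4) mod 26 = 3.
Step 4: Decrypt 'WZR' by shifting back 3:
  W -> T
  Z -> W
  R -> O
Step 5: 'WZR' decrypts to 'TWO'.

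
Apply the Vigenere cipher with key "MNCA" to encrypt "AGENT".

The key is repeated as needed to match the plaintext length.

Step 1: Repeat key to match plaintext length:
  Plaintext: AGENT
  Key:       MNCAM
Step 2: Encrypt each letter:
  A(0) + M(12) = (0+12) mod 26 = 12 = M
  G(6) + N(13) = (6+13) mod 26 = 19 = T
  E(4) + C(2) = (4+2) mod 26 = 6 = G
  N(13) + A(0) = (13+0) mod 26 = 13 = N
  T(19) + M(12) = (19+12) mod 26 = 5 = F
Ciphertext: MTGNF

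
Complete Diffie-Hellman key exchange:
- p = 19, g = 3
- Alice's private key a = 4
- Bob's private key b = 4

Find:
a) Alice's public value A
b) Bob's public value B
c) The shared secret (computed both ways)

Step 1: A = g^a mod p = 3^4 mod 19 = 5.
Step 2: B = g^b mod p = 3^4 mod 19 = 5.
Step 3: Alice computes s = B^a mod p = 5^4 mod 19 = 17.
Step 4: Bob computes s = A^b mod p = 5^4 mod 19 = 17.
Both sides agree: shared secret = 17.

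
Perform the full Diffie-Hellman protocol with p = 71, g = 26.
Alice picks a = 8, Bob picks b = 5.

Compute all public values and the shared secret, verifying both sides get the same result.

Step 1: A = g^a mod p = 26^8 mod 71 = 45.
Step 2: B = g^b mod p = 26^5 mod 71 = 23.
Step 3: Alice computes s = B^a mod p = 23^8 mod 71 = 48.
Step 4: Bob computes s = A^b mod p = 45^5 mod 71 = 48.
Both sides agree: shared secret = 48.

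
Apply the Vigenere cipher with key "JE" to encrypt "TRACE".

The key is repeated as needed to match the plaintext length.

Step 1: Repeat key to match plaintext length:
  Plaintext: TRACE
  Key:       JEJEJ
Step 2: Encrypt each letter:
  T(19) + J(9) = (19+9) mod 26 = 2 = C
  R(17) + E(4) = (17+4) mod 26 = 21 = V
  A(0) + J(9) = (0+9) mod 26 = 9 = J
  C(2) + E(4) = (2+4) mod 26 = 6 = G
  E(4) + J(9) = (4+9) mod 26 = 13 = N
Ciphertext: CVJGN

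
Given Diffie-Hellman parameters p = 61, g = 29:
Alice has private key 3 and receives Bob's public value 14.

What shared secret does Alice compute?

Step 1: s = B^a mod p = 14^3 mod 61.
  14^1 mod 61 = 14
  14^2 mod 61 = (14 * 14) mod 61 = 13
  14^3 mod 61 = (13 * 14) mod 61 = 60
Result: shared secret = 60.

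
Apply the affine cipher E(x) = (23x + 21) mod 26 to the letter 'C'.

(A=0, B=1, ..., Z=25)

Step 1: Convert 'C' to number: x = 2.
Step 2: E(2) = (23 * 2 + 21) mod 26 = 67 mod 26 = 15.
Step 3: Convert 15 back to letter: P.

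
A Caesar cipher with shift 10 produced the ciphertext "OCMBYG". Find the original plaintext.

Step 1: Reverse the shift by subtracting 10 from each letter position.
  O (position 14) -> position (14-10) mod 26 = 4 -> E
  C (position 2) -> position (2-10) mod 26 = 18 -> S
  M (position 12) -> position (12-10) mod 26 = 2 -> C
  B (position 1) -> position (1-10) mod 26 = 17 -> R
  Y (position 24) -> position (24-10) mod 26 = 14 -> O
  G (position 6) -> position (6-10) mod 26 = 22 -> W
Decrypted message: ESCROW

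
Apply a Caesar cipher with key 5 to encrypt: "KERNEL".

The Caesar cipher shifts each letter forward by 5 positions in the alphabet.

Step 1: For each letter, shift forward by 5 positions (mod 26).
  K (position 10) -> position (10+5) mod 26 = 15 -> P
  E (position 4) -> position (4+5) mod 26 = 9 -> J
  R (position 17) -> position (17+5) mod 26 = 22 -> W
  N (position 13) -> position (13+5) mod 26 = 18 -> S
  E (position 4) -> position (4+5) mod 26 = 9 -> J
  L (position 11) -> position (11+5) mod 26 = 16 -> Q
Result: PJWSJQ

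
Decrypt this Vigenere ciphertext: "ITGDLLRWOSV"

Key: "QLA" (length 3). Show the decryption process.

Step 1: Key 'QLA' has length 3. Extended key: QLAQLAQLAQL
Step 2: Decrypt each position:
  I(8) - Q(16) = 18 = S
  T(19) - L(11) = 8 = I
  G(6) - A(0) = 6 = G
  D(3) - Q(16) = 13 = N
  L(11) - L(11) = 0 = A
  L(11) - A(0) = 11 = L
  R(17) - Q(16) = 1 = B
  W(22) - L(11) = 11 = L
  O(14) - A(0) = 14 = O
  S(18) - Q(16) = 2 = C
  V(21) - L(11) = 10 = K
Plaintext: SIGNALBLOCK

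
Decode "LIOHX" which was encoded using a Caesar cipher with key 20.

Step 1: Reverse the shift by subtracting 20 from each letter position.
  L (position 11) -> position (11-20) mod 26 = 17 -> R
  I (position 8) -> position (8-20) mod 26 = 14 -> O
  O (position 14) -> position (14-20) mod 26 = 20 -> U
  H (position 7) -> position (7-20) mod 26 = 13 -> N
  X (position 23) -> position (23-20) mod 26 = 3 -> D
Decrypted message: ROUND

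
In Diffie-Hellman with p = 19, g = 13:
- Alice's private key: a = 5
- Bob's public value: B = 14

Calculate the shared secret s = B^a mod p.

Step 1: s = B^a mod p = 14^5 mod 19.
  14^1 mod 19 = 14
  14^2 mod 19 = (14 * 14) mod 19 = 6
  14^3 mod 19 = (6 * 14) mod 19 = 8
  14^4 mod 19 = (8 * 14) mod 19 = 17
  14^5 mod 19 = (17 * 14) mod 19 = 10
Result: shared secret = 10.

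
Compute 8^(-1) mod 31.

Step 1: We need x such that 8 * x = 1 (mod 31).
Step 2: Using the extended Euclidean algorithm or trial:
  8 * 4 = 32 = 1 * 31 + 1.
Step 3: Since 32 mod 31 = 1, the inverse is x = 4.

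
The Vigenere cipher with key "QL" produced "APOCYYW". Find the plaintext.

Step 1: Extend key: QLQLQLQ
Step 2: Decrypt each letter (c - k) mod 26:
  A(0) - Q(16) = (0-16) mod 26 = 10 = K
  P(15) - L(11) = (15-11) mod 26 = 4 = E
  O(14) - Q(16) = (14-16) mod 26 = 24 = Y
  C(2) - L(11) = (2-11) mod 26 = 17 = R
  Y(24) - Q(16) = (24-16) mod 26 = 8 = I
  Y(24) - L(11) = (24-11) mod 26 = 13 = N
  W(22) - Q(16) = (22-16) mod 26 = 6 = G
Plaintext: KEYRING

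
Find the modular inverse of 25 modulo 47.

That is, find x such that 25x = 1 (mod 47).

Step 1: We need x such that 25 * x = 1 (mod 47).
Step 2: Using the extended Euclidean algorithm or trial:
  25 * 32 = 800 = 17 * 47 + 1.
Step 3: Since 800 mod 47 = 1, the inverse is x = 32.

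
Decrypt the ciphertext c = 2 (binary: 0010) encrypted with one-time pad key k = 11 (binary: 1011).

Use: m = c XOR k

Step 1: XOR ciphertext with key:
  Ciphertext: 0010
  Key:        1011
  XOR:        1001
Step 2: Plaintext = 1001 = 9 in decimal.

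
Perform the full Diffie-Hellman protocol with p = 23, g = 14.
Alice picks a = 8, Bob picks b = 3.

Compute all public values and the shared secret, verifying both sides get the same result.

Step 1: A = g^a mod p = 14^8 mod 23 = 13.
Step 2: B = g^b mod p = 14^3 mod 23 = 7.
Step 3: Alice computes s = B^a mod p = 7^8 mod 23 = 12.
Step 4: Bob computes s = A^b mod p = 13^3 mod 23 = 12.
Both sides agree: shared secret = 12.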